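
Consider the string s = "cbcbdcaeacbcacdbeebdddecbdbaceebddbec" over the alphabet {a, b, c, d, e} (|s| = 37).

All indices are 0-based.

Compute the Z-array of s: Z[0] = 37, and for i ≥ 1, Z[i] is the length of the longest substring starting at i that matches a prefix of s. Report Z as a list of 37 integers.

[37, 0, 2, 0, 0, 1, 0, 0, 0, 3, 0, 1, 0, 1, 0, 0, 0, 0, 0, 0, 0, 0, 0, 2, 0, 0, 0, 0, 1, 0, 0, 0, 0, 0, 0, 0, 1]

Z[0]=37
i=1: fresh scan; Z[1]=0
i=2: fresh scan; Z[2]=2 extend→box=[2,4)
i=3: min(r-i=1, Z[1]=0)=0; Z[3]=0
i=4: fresh scan; Z[4]=0
i=5: fresh scan; Z[5]=1 extend→box=[5,6)
i=6: fresh scan; Z[6]=0
i=7: fresh scan; Z[7]=0
i=8: fresh scan; Z[8]=0
i=9: fresh scan; Z[9]=3 extend→box=[9,12)
i=10: min(r-i=2, Z[1]=0)=0; Z[10]=0
i=11: min(r-i=1, Z[2]=2)=1; Z[11]=1
i=12: fresh scan; Z[12]=0
i=13: fresh scan; Z[13]=1 extend→box=[13,14)
i=14: fresh scan; Z[14]=0
i=15: fresh scan; Z[15]=0
i=16: fresh scan; Z[16]=0
i=17: fresh scan; Z[17]=0
i=18: fresh scan; Z[18]=0
i=19: fresh scan; Z[19]=0
i=20: fresh scan; Z[20]=0
i=21: fresh scan; Z[21]=0
i=22: fresh scan; Z[22]=0
i=23: fresh scan; Z[23]=2 extend→box=[23,25)
i=24: min(r-i=1, Z[1]=0)=0; Z[24]=0
i=25: fresh scan; Z[25]=0
i=26: fresh scan; Z[26]=0
i=27: fresh scan; Z[27]=0
i=28: fresh scan; Z[28]=1 extend→box=[28,29)
i=29: fresh scan; Z[29]=0
i=30: fresh scan; Z[30]=0
i=31: fresh scan; Z[31]=0
i=32: fresh scan; Z[32]=0
i=33: fresh scan; Z[33]=0
i=34: fresh scan; Z[34]=0
i=35: fresh scan; Z[35]=0
i=36: fresh scan; Z[36]=1 extend→box=[36,37)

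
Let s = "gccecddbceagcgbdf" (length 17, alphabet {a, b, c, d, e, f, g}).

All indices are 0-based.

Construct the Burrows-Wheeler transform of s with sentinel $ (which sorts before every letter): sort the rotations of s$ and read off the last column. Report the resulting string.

rank  rotation            last
    0  $gccecddbceagcgbdf  f
    1  agcgbdf$gccecddbce  e
    2  bceagcgbdf$gccecdd  d
    3  bdf$gccecddbceagcg  g
    4  ccecddbceagcgbdf$g  g
    5  cddbceagcgbdf$gcce  e
    6  ceagcgbdf$gccecddb  b
    7  cecddbceagcgbdf$gc  c
    8  cgbdf$gccecddbceag  g
    9  dbceagcgbdf$gccecd  d
   10  ddbceagcgbdf$gccec  c
   11  df$gccecddbceagcgb  b
   12  eagcgbdf$gccecddbc  c
   13  ecddbceagcgbdf$gcc  c
   14  f$gccecddbceagcgbd  d
   15  gbdf$gccecddbceagc  c
   16  gccecddbceagcgbdf$  $
   17  gcgbdf$gccecddbcea  a

fedggebcgdcbccdc$a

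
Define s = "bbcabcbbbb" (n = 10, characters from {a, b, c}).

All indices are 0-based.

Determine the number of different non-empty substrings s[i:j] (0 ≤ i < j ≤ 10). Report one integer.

rank | idx | suffix
   0 |   3 | abcbbbb
   1 |   9 | b
   2 |   8 | bb
   3 |   7 | bbb
   4 |   6 | bbbb
   5 |   0 | bbcabcbbbb
   6 |   1 | bcabcbbbb
   7 |   4 | bcbbbb
   8 |   2 | cabcbbbb
   9 |   5 | cbbbb

SA = [3, 9, 8, 7, 6, 0, 1, 4, 2, 5]
rank  pair      lcp
   1  s[3:],s[9:]  0  ''
   2  s[9:],s[8:]  1  'b'
   3  s[8:],s[7:]  2  'bb'
   4  s[7:],s[6:]  3  'bbb'
   5  s[6:],s[0:]  2  'bb'
   6  s[0:],s[1:]  1  'b'
   7  s[1:],s[4:]  2  'bc'
   8  s[4:],s[2:]  0  ''
   9  s[2:],s[5:]  1  'c'

n(n+1)/2 = 10·11/2 = 55
Σ LCP = 0 + 0 + 1 + 2 + 3 + 2 + 1 + 2 + 0 + 1 = 12
distinct = 55 − 12 = 43

43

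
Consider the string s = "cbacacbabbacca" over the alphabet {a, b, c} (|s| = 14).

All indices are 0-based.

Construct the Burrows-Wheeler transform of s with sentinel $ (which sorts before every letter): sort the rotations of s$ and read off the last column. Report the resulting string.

acbbcbccbacaa$a

rank  rotation         last
    0  $cbacacbabbacca  a
    1  a$cbacacbabbacc  c
    2  abbacca$cbacacb  b
    3  acacbabbacca$cb  b
    4  acbabbacca$cbac  c
    5  acca$cbacacbabb  b
    6  babbacca$cbacac  c
    7  bacacbabbacca$c  c
    8  bacca$cbacacbab  b
    9  bbacca$cbacacba  a
   10  ca$cbacacbabbac  c
   11  cacbabbacca$cba  a
   12  cbabbacca$cbaca  a
   13  cbacacbabbacca$  $
   14  cca$cbacacbabba  a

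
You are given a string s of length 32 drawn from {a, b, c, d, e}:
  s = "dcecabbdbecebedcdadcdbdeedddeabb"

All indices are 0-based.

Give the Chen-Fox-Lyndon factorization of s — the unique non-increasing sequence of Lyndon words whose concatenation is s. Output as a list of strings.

emit factor 1: 'd' (i=0, period=1)
emit factor 2: 'ce' (i=1, period=2)
emit factor 3: 'c' (i=3, period=1)
emit factor 4: 'abbdbecebedcdadcdbdeeddde' (i=4, period=25)
emit factor 5: 'abb' (i=29, period=3)

["d", "ce", "c", "abbdbecebedcdadcdbdeeddde", "abb"]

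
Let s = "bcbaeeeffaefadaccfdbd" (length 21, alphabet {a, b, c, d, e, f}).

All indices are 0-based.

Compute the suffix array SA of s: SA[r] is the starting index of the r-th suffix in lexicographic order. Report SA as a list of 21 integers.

rank→(start, suffix):
  0 → (14, 'accfdbd')
  1 → (12, 'adaccfdbd')
  2 → (3, 'aeeeffaefadaccfdbd')
  3 → (9, 'aefadaccfdbd')
  4 → (2, 'baeeeffaefadaccfdbd')
  5 → (0, 'bcbaeeeffaefadaccfdbd')
  6 → (19, 'bd')
  7 → (1, 'cbaeeeffaefadaccfdbd')
  8 → (15, 'ccfdbd')
  9 → (16, 'cfdbd')
  10 → (20, 'd')
  11 → (13, 'daccfdbd')
  12 → (18, 'dbd')
  13 → (4, 'eeeffaefadaccfdbd')
  14 → (5, 'eeffaefadaccfdbd')
  15 → (10, 'efadaccfdbd')
  16 → (6, 'effaefadaccfdbd')
  17 → (11, 'fadaccfdbd')
  18 → (8, 'faefadaccfdbd')
  19 → (17, 'fdbd')
  20 → (7, 'ffaefadaccfdbd')

[14, 12, 3, 9, 2, 0, 19, 1, 15, 16, 20, 13, 18, 4, 5, 10, 6, 11, 8, 17, 7]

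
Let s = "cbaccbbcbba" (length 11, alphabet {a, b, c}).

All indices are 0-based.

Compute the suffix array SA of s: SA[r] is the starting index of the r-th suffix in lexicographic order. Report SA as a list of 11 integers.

sorted suffixes:
  #0 SA[0]=10  'a'
  #1 SA[1]=2  'accbbcbba'
  #2 SA[2]=9  'ba'
  #3 SA[3]=1  'baccbbcbba'
  #4 SA[4]=8  'bba'
  #5 SA[5]=5  'bbcbba'
  #6 SA[6]=6  'bcbba'
  #7 SA[7]=0  'cbaccbbcbba'
  #8 SA[8]=7  'cbba'
  #9 SA[9]=4  'cbbcbba'
  #10 SA[10]=3  'ccbbcbba'

[10, 2, 9, 1, 8, 5, 6, 0, 7, 4, 3]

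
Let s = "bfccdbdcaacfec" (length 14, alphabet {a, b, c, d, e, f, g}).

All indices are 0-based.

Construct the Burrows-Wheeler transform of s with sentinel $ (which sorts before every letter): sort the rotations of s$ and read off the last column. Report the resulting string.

rank  rotation         last
    0  $bfccdbdcaacfec  c
    1  aacfec$bfccdbdc  c
    2  acfec$bfccdbdca  a
    3  bdcaacfec$bfccd  d
    4  bfccdbdcaacfec$  $
    5  c$bfccdbdcaacfe  e
    6  caacfec$bfccdbd  d
    7  ccdbdcaacfec$bf  f
    8  cdbdcaacfec$bfc  c
    9  cfec$bfccdbdcaa  a
   10  dbdcaacfec$bfcc  c
   11  dcaacfec$bfccdb  b
   12  ec$bfccdbdcaacf  f
   13  fccdbdcaacfec$b  b
   14  fec$bfccdbdcaac  c

ccad$edfcacbfbc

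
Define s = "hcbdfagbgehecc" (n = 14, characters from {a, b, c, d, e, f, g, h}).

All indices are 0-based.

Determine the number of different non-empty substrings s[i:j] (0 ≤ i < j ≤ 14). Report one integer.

99

rank | idx | suffix
   0 |   5 | agbgehecc
   1 |   2 | bdfagbgehecc
   2 |   7 | bgehecc
   3 |  13 | c
   4 |   1 | cbdfagbgehecc
   5 |  12 | cc
   6 |   3 | dfagbgehecc
   7 |  11 | ecc
   8 |   9 | ehecc
   9 |   4 | fagbgehecc
  10 |   6 | gbgehecc
  11 |   8 | gehecc
  12 |   0 | hcbdfagbgehecc
  13 |  10 | hecc

SA = [5, 2, 7, 13, 1, 12, 3, 11, 9, 4, 6, 8, 0, 10]
[i] adj suffixes → lcp
  [1] 5/2 → 0 ('')
  [2] 2/7 → 1 ('b')
  [3] 7/13 → 0 ('')
  [4] 13/1 → 1 ('c')
  [5] 1/12 → 1 ('c')
  [6] 12/3 → 0 ('')
  [7] 3/11 → 0 ('')
  [8] 11/9 → 1 ('e')
  [9] 9/4 → 0 ('')
  [10] 4/6 → 0 ('')
  [11] 6/8 → 1 ('g')
  [12] 8/0 → 0 ('')
  [13] 0/10 → 1 ('h')

n(n+1)/2 = 14·15/2 = 105
Σ LCP = 0 + 0 + 1 + 0 + 1 + 1 + 0 + 0 + 1 + 0 + 0 + 1 + 0 + 1 = 6
distinct = 105 − 6 = 99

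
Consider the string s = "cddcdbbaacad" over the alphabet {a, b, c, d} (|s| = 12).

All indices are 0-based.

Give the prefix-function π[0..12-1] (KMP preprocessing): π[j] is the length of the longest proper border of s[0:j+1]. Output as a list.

[0, 0, 0, 1, 2, 0, 0, 0, 0, 1, 0, 0]

π[0] = 0
j=1 s[j]='d': π[1]=0 (border '')
j=2 s[j]='d': π[2]=0 (border '')
j=3 s[j]='c': π[3]=1 (border 'c')
j=4 s[j]='d': π[4]=2 (border 'cd')
j=5 s[j]='b': k: 2→0; π[5]=0 (border '')
j=6 s[j]='b': π[6]=0 (border '')
j=7 s[j]='a': π[7]=0 (border '')
j=8 s[j]='a': π[8]=0 (border '')
j=9 s[j]='c': π[9]=1 (border 'c')
j=10 s[j]='a': k: 1→0; π[10]=0 (border '')
j=11 s[j]='d': π[11]=0 (border '')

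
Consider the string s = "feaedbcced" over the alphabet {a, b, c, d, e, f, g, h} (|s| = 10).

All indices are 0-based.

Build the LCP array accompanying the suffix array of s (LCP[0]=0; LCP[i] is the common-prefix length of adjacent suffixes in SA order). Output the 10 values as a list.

rank→(start, suffix):
  0 → (2, 'aedbcced')
  1 → (5, 'bcced')
  2 → (6, 'cced')
  3 → (7, 'ced')
  4 → (9, 'd')
  5 → (4, 'dbcced')
  6 → (1, 'eaedbcced')
  7 → (8, 'ed')
  8 → (3, 'edbcced')
  9 → (0, 'feaedbcced')

SA = [2, 5, 6, 7, 9, 4, 1, 8, 3, 0]
i: (SA[i-1],SA[i]) lcp shared
  1: (2,5) 0 ''
  2: (5,6) 0 ''
  3: (6,7) 1 'c'
  4: (7,9) 0 ''
  5: (9,4) 1 'd'
  6: (4,1) 0 ''
  7: (1,8) 1 'e'
  8: (8,3) 2 'ed'
  9: (3,0) 0 ''

[0, 0, 0, 1, 0, 1, 0, 1, 2, 0]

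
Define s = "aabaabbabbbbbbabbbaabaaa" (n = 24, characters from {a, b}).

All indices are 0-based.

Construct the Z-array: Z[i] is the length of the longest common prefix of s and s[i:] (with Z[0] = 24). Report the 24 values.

Z[0]=24
i=1: fresh scan; Z[1]=1 grow→box=[1,2)
i=2: fresh scan; Z[2]=0
i=3: fresh scan; Z[3]=3 grow→box=[3,6)
i=4: min(r-i=2, Z[1]=1)=1; Z[4]=1
i=5: min(r-i=1, Z[2]=0)=0; Z[5]=0
i=6: fresh scan; Z[6]=0
i=7: fresh scan; Z[7]=1 grow→box=[7,8)
i=8: fresh scan; Z[8]=0
i=9: fresh scan; Z[9]=0
i=10: fresh scan; Z[10]=0
i=11: fresh scan; Z[11]=0
i=12: fresh scan; Z[12]=0
i=13: fresh scan; Z[13]=0
i=14: fresh scan; Z[14]=1 grow→box=[14,15)
i=15: fresh scan; Z[15]=0
i=16: fresh scan; Z[16]=0
i=17: fresh scan; Z[17]=0
i=18: fresh scan; Z[18]=5 grow→box=[18,23)
i=19: min(r-i=4, Z[1]=1)=1; Z[19]=1
i=20: min(r-i=3, Z[2]=0)=0; Z[20]=0
i=21: min(r-i=2, Z[3]=3)=2; Z[21]=2
i=22: min(r-i=1, Z[4]=1)=1; Z[22]=2 grow→box=[22,24)
i=23: min(r-i=1, Z[1]=1)=1; Z[23]=1

[24, 1, 0, 3, 1, 0, 0, 1, 0, 0, 0, 0, 0, 0, 1, 0, 0, 0, 5, 1, 0, 2, 2, 1]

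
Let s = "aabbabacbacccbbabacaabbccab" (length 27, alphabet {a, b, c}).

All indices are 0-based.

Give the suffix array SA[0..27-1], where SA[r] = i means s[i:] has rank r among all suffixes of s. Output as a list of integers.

[0, 19, 25, 15, 4, 1, 20, 17, 6, 9, 26, 14, 3, 16, 5, 8, 13, 2, 21, 22, 18, 24, 7, 12, 23, 11, 10]

rank→(start, suffix):
  0 → (0, 'aabbabacbacccbbabacaabbccab')
  1 → (19, 'aabbccab')
  2 → (25, 'ab')
  3 → (15, 'abacaabbccab')
  4 → (4, 'abacbacccbbabacaabbccab')
  5 → (1, 'abbabacbacccbbabacaabbccab')
  6 → (20, 'abbccab')
  7 → (17, 'acaabbccab')
  8 → (6, 'acbacccbbabacaabbccab')
  9 → (9, 'acccbbabacaabbccab')
  10 → (26, 'b')
  11 → (14, 'babacaabbccab')
  12 → (3, 'babacbacccbbabacaabbccab')
  13 → (16, 'bacaabbccab')
  14 → (5, 'bacbacccbbabacaabbccab')
  15 → (8, 'bacccbbabacaabbccab')
  16 → (13, 'bbabacaabbccab')
  17 → (2, 'bbabacbacccbbabacaabbccab')
  18 → (21, 'bbccab')
  19 → (22, 'bccab')
  20 → (18, 'caabbccab')
  21 → (24, 'cab')
  22 → (7, 'cbacccbbabacaabbccab')
  23 → (12, 'cbbabacaabbccab')
  24 → (23, 'ccab')
  25 → (11, 'ccbbabacaabbccab')
  26 → (10, 'cccbbabacaabbccab')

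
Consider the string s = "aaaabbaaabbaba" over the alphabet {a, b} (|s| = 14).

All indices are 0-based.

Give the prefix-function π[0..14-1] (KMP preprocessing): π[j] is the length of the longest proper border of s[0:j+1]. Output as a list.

π[0] = 0
j=1 s[j]='a': π[1]=1 (border 'a')
j=2 s[j]='a': π[2]=2 (border 'aa')
j=3 s[j]='a': π[3]=3 (border 'aaa')
j=4 s[j]='b': k: 3→2→1→0; π[4]=0 (border '')
j=5 s[j]='b': π[5]=0 (border '')
j=6 s[j]='a': π[6]=1 (border 'a')
j=7 s[j]='a': π[7]=2 (border 'aa')
j=8 s[j]='a': π[8]=3 (border 'aaa')
j=9 s[j]='b': k: 3→2→1→0; π[9]=0 (border '')
j=10 s[j]='b': π[10]=0 (border '')
j=11 s[j]='a': π[11]=1 (border 'a')
j=12 s[j]='b': k: 1→0; π[12]=0 (border '')
j=13 s[j]='a': π[13]=1 (border 'a')

[0, 1, 2, 3, 0, 0, 1, 2, 3, 0, 0, 1, 0, 1]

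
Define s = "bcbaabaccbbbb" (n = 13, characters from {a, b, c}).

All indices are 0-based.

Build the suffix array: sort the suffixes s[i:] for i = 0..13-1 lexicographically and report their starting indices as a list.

[3, 4, 6, 12, 2, 5, 11, 10, 9, 0, 1, 8, 7]

sorted suffixes:
  #0 SA[0]=3  'aabaccbbbb'
  #1 SA[1]=4  'abaccbbbb'
  #2 SA[2]=6  'accbbbb'
  #3 SA[3]=12  'b'
  #4 SA[4]=2  'baabaccbbbb'
  #5 SA[5]=5  'baccbbbb'
  #6 SA[6]=11  'bb'
  #7 SA[7]=10  'bbb'
  #8 SA[8]=9  'bbbb'
  #9 SA[9]=0  'bcbaabaccbbbb'
  #10 SA[10]=1  'cbaabaccbbbb'
  #11 SA[11]=8  'cbbbb'
  #12 SA[12]=7  'ccbbbb'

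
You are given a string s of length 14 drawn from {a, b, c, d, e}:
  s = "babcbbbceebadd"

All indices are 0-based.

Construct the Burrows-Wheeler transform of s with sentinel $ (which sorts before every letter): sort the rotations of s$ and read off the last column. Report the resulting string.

dbb$ecbabbbdaec

rank  rotation         last
    0  $babcbbbceebadd  d
    1  abcbbbceebadd$b  b
    2  add$babcbbbceeb  b
    3  babcbbbceebadd$  $
    4  badd$babcbbbcee  e
    5  bbbceebadd$babc  c
    6  bbceebadd$babcb  b
    7  bcbbbceebadd$ba  a
    8  bceebadd$babcbb  b
    9  cbbbceebadd$bab  b
   10  ceebadd$babcbbb  b
   11  d$babcbbbceebad  d
   12  dd$babcbbbceeba  a
   13  ebadd$babcbbbce  e
   14  eebadd$babcbbbc  c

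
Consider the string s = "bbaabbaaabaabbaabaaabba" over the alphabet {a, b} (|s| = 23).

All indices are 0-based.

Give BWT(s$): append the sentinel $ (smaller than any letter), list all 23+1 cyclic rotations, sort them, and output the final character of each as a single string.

abbbbaabbaaaaabbabbaaaa$

rank  rotation                  last
    0  $bbaabbaaabaabbaabaaabba  a
    1  a$bbaabbaaabaabbaabaaabb  b
    2  aaabaabbaabaaabba$bbaabb  b
    3  aaabba$bbaabbaaabaabbaab  b
    4  aabaaabba$bbaabbaaabaabb  b
    5  aabaabbaabaaabba$bbaabba  a
    6  aabba$bbaabbaaabaabbaaba  a
    7  aabbaaabaabbaabaaabba$bb  b
    8  aabbaabaaabba$bbaabbaaab  b
    9  abaaabba$bbaabbaaabaabba  a
   10  abaabbaabaaabba$bbaabbaa  a
   11  abba$bbaabbaaabaabbaabaa  a
   12  abbaaabaabbaabaaabba$bba  a
   13  abbaabaaabba$bbaabbaaaba  a
   14  ba$bbaabbaaabaabbaabaaab  b
   15  baaabaabbaabaaabba$bbaab  b
   16  baaabba$bbaabbaaabaabbaa  a
   17  baabaaabba$bbaabbaaabaab  b
   18  baabbaaabaabbaabaaabba$b  b
   19  baabbaabaaabba$bbaabbaaa  a
   20  bba$bbaabbaaabaabbaabaaa  a
   21  bbaaabaabbaabaaabba$bbaa  a
   22  bbaabaaabba$bbaabbaaabaa  a
   23  bbaabbaaabaabbaabaaabba$  $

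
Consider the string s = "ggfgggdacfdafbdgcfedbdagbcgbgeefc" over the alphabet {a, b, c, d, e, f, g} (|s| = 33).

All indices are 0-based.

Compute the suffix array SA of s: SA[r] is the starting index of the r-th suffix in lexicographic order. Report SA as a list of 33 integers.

[7, 11, 22, 24, 20, 13, 27, 32, 8, 16, 25, 6, 10, 21, 19, 14, 18, 29, 30, 12, 31, 9, 17, 2, 23, 26, 15, 5, 28, 1, 4, 0, 3]

sorted suffixes:
  #0 SA[0]=7  'acfdafbdgcfedbdagbcgbgeefc'
  #1 SA[1]=11  'afbdgcfedbdagbcgbgeefc'
  #2 SA[2]=22  'agbcgbgeefc'
  #3 SA[3]=24  'bcgbgeefc'
  #4 SA[4]=20  'bdagbcgbgeefc'
  #5 SA[5]=13  'bdgcfedbdagbcgbgeefc'
  #6 SA[6]=27  'bgeefc'
  #7 SA[7]=32  'c'
  #8 SA[8]=8  'cfdafbdgcfedbdagbcgbgeefc'
  #9 SA[9]=16  'cfedbdagbcgbgeefc'
  #10 SA[10]=25  'cgbgeefc'
  #11 SA[11]=6  'dacfdafbdgcfedbdagbcgbgeefc'
  #12 SA[12]=10  'dafbdgcfedbdagbcgbgeefc'
  #13 SA[13]=21  'dagbcgbgeefc'
  #14 SA[14]=19  'dbdagbcgbgeefc'
  #15 SA[15]=14  'dgcfedbdagbcgbgeefc'
  #16 SA[16]=18  'edbdagbcgbgeefc'
  #17 SA[17]=29  'eefc'
  #18 SA[18]=30  'efc'
  #19 SA[19]=12  'fbdgcfedbdagbcgbgeefc'
  #20 SA[20]=31  'fc'
  #21 SA[21]=9  'fdafbdgcfedbdagbcgbgeefc'
  #22 SA[22]=17  'fedbdagbcgbgeefc'
  #23 SA[23]=2  'fgggdacfdafbdgcfedbdagbcgbgeefc'
  #24 SA[24]=23  'gbcgbgeefc'
  #25 SA[25]=26  'gbgeefc'
  #26 SA[26]=15  'gcfedbdagbcgbgeefc'
  #27 SA[27]=5  'gdacfdafbdgcfedbdagbcgbgeefc'
  #28 SA[28]=28  'geefc'
  #29 SA[29]=1  'gfgggdacfdafbdgcfedbdagbcgbgeefc'
  #30 SA[30]=4  'ggdacfdafbdgcfedbdagbcgbgeefc'
  #31 SA[31]=0  'ggfgggdacfdafbdgcfedbdagbcgbgeefc'
  #32 SA[32]=3  'gggdacfdafbdgcfedbdagbcgbgeefc'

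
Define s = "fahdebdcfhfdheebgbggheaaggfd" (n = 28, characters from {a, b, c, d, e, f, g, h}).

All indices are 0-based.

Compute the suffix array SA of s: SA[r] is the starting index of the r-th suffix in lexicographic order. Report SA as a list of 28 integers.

rank | idx | suffix
   0 |  22 | aaggfd
   1 |  23 | aggfd
   2 |   1 | ahdebdcfhfdheebgbggheaaggfd
   3 |   5 | bdcfhfdheebgbggheaaggfd
   4 |  15 | bgbggheaaggfd
   5 |  17 | bggheaaggfd
   6 |   7 | cfhfdheebgbggheaaggfd
   7 |  27 | d
   8 |   6 | dcfhfdheebgbggheaaggfd
   9 |   3 | debdcfhfdheebgbggheaaggfd
  10 |  11 | dheebgbggheaaggfd
  11 |  21 | eaaggfd
  12 |   4 | ebdcfhfdheebgbggheaaggfd
  13 |  14 | ebgbggheaaggfd
  14 |  13 | eebgbggheaaggfd
  15 |   0 | fahdebdcfhfdheebgbggheaaggfd
  16 |  26 | fd
  17 |  10 | fdheebgbggheaaggfd
  18 |   8 | fhfdheebgbggheaaggfd
  19 |  16 | gbggheaaggfd
  20 |  25 | gfd
  21 |  24 | ggfd
  22 |  18 | ggheaaggfd
  23 |  19 | gheaaggfd
  24 |   2 | hdebdcfhfdheebgbggheaaggfd
  25 |  20 | heaaggfd
  26 |  12 | heebgbggheaaggfd
  27 |   9 | hfdheebgbggheaaggfd

[22, 23, 1, 5, 15, 17, 7, 27, 6, 3, 11, 21, 4, 14, 13, 0, 26, 10, 8, 16, 25, 24, 18, 19, 2, 20, 12, 9]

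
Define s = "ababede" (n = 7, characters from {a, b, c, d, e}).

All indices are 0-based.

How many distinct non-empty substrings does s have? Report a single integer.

rank | idx | suffix
   0 |   0 | ababede
   1 |   2 | abede
   2 |   1 | babede
   3 |   3 | bede
   4 |   5 | de
   5 |   6 | e
   6 |   4 | ede

SA = [0, 2, 1, 3, 5, 6, 4]
i: (SA[i-1],SA[i]) lcp shared
  1: (0,2) 2 'ab'
  2: (2,1) 0 ''
  3: (1,3) 1 'b'
  4: (3,5) 0 ''
  5: (5,6) 0 ''
  6: (6,4) 1 'e'

n(n+1)/2 = 7·8/2 = 28
Σ LCP = 0 + 2 + 0 + 1 + 0 + 0 + 1 = 4
distinct = 28 − 4 = 24

24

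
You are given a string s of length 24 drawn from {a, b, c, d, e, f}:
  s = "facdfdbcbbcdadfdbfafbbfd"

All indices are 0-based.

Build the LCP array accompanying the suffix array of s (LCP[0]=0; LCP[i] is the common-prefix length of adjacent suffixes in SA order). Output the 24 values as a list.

[0, 1, 1, 0, 2, 1, 2, 1, 2, 0, 1, 2, 0, 1, 1, 2, 1, 4, 0, 2, 1, 1, 2, 3]

rank | idx | suffix
   0 |   1 | acdfdbcbbcdadfdbfafbbfd
   1 |  12 | adfdbfafbbfd
   2 |  18 | afbbfd
   3 |   8 | bbcdadfdbfafbbfd
   4 |  20 | bbfd
   5 |   6 | bcbbcdadfdbfafbbfd
   6 |   9 | bcdadfdbfafbbfd
   7 |  16 | bfafbbfd
   8 |  21 | bfd
   9 |   7 | cbbcdadfdbfafbbfd
  10 |  10 | cdadfdbfafbbfd
  11 |   2 | cdfdbcbbcdadfdbfafbbfd
  12 |  23 | d
  13 |  11 | dadfdbfafbbfd
  14 |   5 | dbcbbcdadfdbfafbbfd
  15 |  15 | dbfafbbfd
  16 |   3 | dfdbcbbcdadfdbfafbbfd
  17 |  13 | dfdbfafbbfd
  18 |   0 | facdfdbcbbcdadfdbfafbbfd
  19 |  17 | fafbbfd
  20 |  19 | fbbfd
  21 |  22 | fd
  22 |   4 | fdbcbbcdadfdbfafbbfd
  23 |  14 | fdbfafbbfd

SA = [1, 12, 18, 8, 20, 6, 9, 16, 21, 7, 10, 2, 23, 11, 5, 15, 3, 13, 0, 17, 19, 22, 4, 14]
[i] adj suffixes → lcp
  [1] 1/12 → 1 ('a')
  [2] 12/18 → 1 ('a')
  [3] 18/8 → 0 ('')
  [4] 8/20 → 2 ('bb')
  [5] 20/6 → 1 ('b')
  [6] 6/9 → 2 ('bc')
  [7] 9/16 → 1 ('b')
  [8] 16/21 → 2 ('bf')
  [9] 21/7 → 0 ('')
  [10] 7/10 → 1 ('c')
  [11] 10/2 → 2 ('cd')
  [12] 2/23 → 0 ('')
  [13] 23/11 → 1 ('d')
  [14] 11/5 → 1 ('d')
  [15] 5/15 → 2 ('db')
  [16] 15/3 → 1 ('d')
  [17] 3/13 → 4 ('dfdb')
  [18] 13/0 → 0 ('')
  [19] 0/17 → 2 ('fa')
  [20] 17/19 → 1 ('f')
  [21] 19/22 → 1 ('f')
  [22] 22/4 → 2 ('fd')
  [23] 4/14 → 3 ('fdb')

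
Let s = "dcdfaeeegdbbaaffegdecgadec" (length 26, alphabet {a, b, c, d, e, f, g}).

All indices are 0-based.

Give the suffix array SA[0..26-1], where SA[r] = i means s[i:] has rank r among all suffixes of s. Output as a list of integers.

rank | idx | suffix
   0 |  12 | aaffegdecgadec
   1 |  22 | adec
   2 |   4 | aeeegdbbaaffegdecgadec
   3 |  13 | affegdecgadec
   4 |  11 | baaffegdecgadec
   5 |  10 | bbaaffegdecgadec
   6 |  25 | c
   7 |   1 | cdfaeeegdbbaaffegdecgadec
   8 |  20 | cgadec
   9 |   9 | dbbaaffegdecgadec
  10 |   0 | dcdfaeeegdbbaaffegdecgadec
  11 |  23 | dec
  12 |  18 | decgadec
  13 |   2 | dfaeeegdbbaaffegdecgadec
  14 |  24 | ec
  15 |  19 | ecgadec
  16 |   5 | eeegdbbaaffegdecgadec
  17 |   6 | eegdbbaaffegdecgadec
  18 |   7 | egdbbaaffegdecgadec
  19 |  16 | egdecgadec
  20 |   3 | faeeegdbbaaffegdecgadec
  21 |  15 | fegdecgadec
  22 |  14 | ffegdecgadec
  23 |  21 | gadec
  24 |   8 | gdbbaaffegdecgadec
  25 |  17 | gdecgadec

[12, 22, 4, 13, 11, 10, 25, 1, 20, 9, 0, 23, 18, 2, 24, 19, 5, 6, 7, 16, 3, 15, 14, 21, 8, 17]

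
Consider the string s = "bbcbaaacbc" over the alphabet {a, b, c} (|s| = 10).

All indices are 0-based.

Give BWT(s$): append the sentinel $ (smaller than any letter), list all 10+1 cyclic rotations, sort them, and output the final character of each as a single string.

rank  rotation     last
    0  $bbcbaaacbc  c
    1  aaacbc$bbcb  b
    2  aacbc$bbcba  a
    3  acbc$bbcbaa  a
    4  baaacbc$bbc  c
    5  bbcbaaacbc$  $
    6  bc$bbcbaaac  c
    7  bcbaaacbc$b  b
    8  c$bbcbaaacb  b
    9  cbaaacbc$bb  b
   10  cbc$bbcbaaa  a

cbaac$cbbba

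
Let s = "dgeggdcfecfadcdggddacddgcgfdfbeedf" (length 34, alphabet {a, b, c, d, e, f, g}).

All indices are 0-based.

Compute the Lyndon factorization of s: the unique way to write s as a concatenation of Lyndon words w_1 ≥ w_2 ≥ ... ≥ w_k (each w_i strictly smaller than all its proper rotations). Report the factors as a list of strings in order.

["dgegg", "d", "cfe", "cf", "adcdggdd", "acddgcgfdfbeedf"]

emit factor 1: 'dgegg' (i=0, period=5)
emit factor 2: 'd' (i=5, period=1)
emit factor 3: 'cfe' (i=6, period=3)
emit factor 4: 'cf' (i=9, period=2)
emit factor 5: 'adcdggdd' (i=11, period=8)
emit factor 6: 'acddgcgfdfbeedf' (i=19, period=15)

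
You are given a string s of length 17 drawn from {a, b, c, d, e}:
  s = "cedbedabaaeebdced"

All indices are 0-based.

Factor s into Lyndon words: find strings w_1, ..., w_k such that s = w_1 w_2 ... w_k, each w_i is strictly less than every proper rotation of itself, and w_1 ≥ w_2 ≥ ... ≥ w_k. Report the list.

["ced", "bed", "ab", "aaeebdced"]

emit factor 1: 'ced' (i=0, period=3)
emit factor 2: 'bed' (i=3, period=3)
emit factor 3: 'ab' (i=6, period=2)
emit factor 4: 'aaeebdced' (i=8, period=9)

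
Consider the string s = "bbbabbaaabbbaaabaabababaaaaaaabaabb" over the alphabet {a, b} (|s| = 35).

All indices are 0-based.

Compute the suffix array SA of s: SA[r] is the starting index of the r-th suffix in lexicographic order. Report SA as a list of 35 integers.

[23, 24, 25, 26, 12, 27, 6, 13, 28, 16, 31, 7, 21, 14, 29, 19, 17, 32, 3, 8, 34, 22, 11, 5, 15, 30, 20, 18, 2, 33, 10, 4, 1, 9, 0]

rank | idx | suffix
   0 |  23 | aaaaaaabaabb
   1 |  24 | aaaaaabaabb
   2 |  25 | aaaaabaabb
   3 |  26 | aaaabaabb
   4 |  12 | aaabaabababaaaaaaabaabb
   5 |  27 | aaabaabb
   6 |   6 | aaabbbaaabaabababaaaaaaabaabb
   7 |  13 | aabaabababaaaaaaabaabb
   8 |  28 | aabaabb
   9 |  16 | aabababaaaaaaabaabb
  10 |  31 | aabb
  11 |   7 | aabbbaaabaabababaaaaaaabaabb
  12 |  21 | abaaaaaaabaabb
  13 |  14 | abaabababaaaaaaabaabb
  14 |  29 | abaabb
  15 |  19 | ababaaaaaaabaabb
  16 |  17 | abababaaaaaaabaabb
  17 |  32 | abb
  18 |   3 | abbaaabbbaaabaabababaaaaaaabaabb
  19 |   8 | abbbaaabaabababaaaaaaabaabb
  20 |  34 | b
  21 |  22 | baaaaaaabaabb
  22 |  11 | baaabaabababaaaaaaabaabb
  23 |   5 | baaabbbaaabaabababaaaaaaabaabb
  24 |  15 | baabababaaaaaaabaabb
  25 |  30 | baabb
  26 |  20 | babaaaaaaabaabb
  27 |  18 | bababaaaaaaabaabb
  28 |   2 | babbaaabbbaaabaabababaaaaaaabaabb
  29 |  33 | bb
  30 |  10 | bbaaabaabababaaaaaaabaabb
  31 |   4 | bbaaabbbaaabaabababaaaaaaabaabb
  32 |   1 | bbabbaaabbbaaabaabababaaaaaaabaabb
  33 |   9 | bbbaaabaabababaaaaaaabaabb
  34 |   0 | bbbabbaaabbbaaabaabababaaaaaaabaabb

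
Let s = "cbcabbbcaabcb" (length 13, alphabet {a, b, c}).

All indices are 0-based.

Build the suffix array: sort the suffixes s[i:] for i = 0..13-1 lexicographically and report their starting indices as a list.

[8, 3, 9, 12, 4, 5, 6, 1, 10, 7, 2, 11, 0]

rank→(start, suffix):
  0 → (8, 'aabcb')
  1 → (3, 'abbbcaabcb')
  2 → (9, 'abcb')
  3 → (12, 'b')
  4 → (4, 'bbbcaabcb')
  5 → (5, 'bbcaabcb')
  6 → (6, 'bcaabcb')
  7 → (1, 'bcabbbcaabcb')
  8 → (10, 'bcb')
  9 → (7, 'caabcb')
  10 → (2, 'cabbbcaabcb')
  11 → (11, 'cb')
  12 → (0, 'cbcabbbcaabcb')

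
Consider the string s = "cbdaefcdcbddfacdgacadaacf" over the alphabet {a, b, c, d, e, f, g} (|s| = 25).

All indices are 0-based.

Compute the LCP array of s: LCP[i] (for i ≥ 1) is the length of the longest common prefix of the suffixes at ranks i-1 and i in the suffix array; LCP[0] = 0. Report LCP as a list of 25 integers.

[0, 1, 2, 2, 1, 1, 0, 2, 0, 1, 3, 1, 2, 1, 0, 2, 1, 1, 1, 1, 0, 0, 1, 1, 0]

sorted suffixes:
  #0 SA[0]=21  'aacf'
  #1 SA[1]=17  'acadaacf'
  #2 SA[2]=13  'acdgacadaacf'
  #3 SA[3]=22  'acf'
  #4 SA[4]=19  'adaacf'
  #5 SA[5]=3  'aefcdcbddfacdgacadaacf'
  #6 SA[6]=1  'bdaefcdcbddfacdgacadaacf'
  #7 SA[7]=9  'bddfacdgacadaacf'
  #8 SA[8]=18  'cadaacf'
  #9 SA[9]=0  'cbdaefcdcbddfacdgacadaacf'
  #10 SA[10]=8  'cbddfacdgacadaacf'
  #11 SA[11]=6  'cdcbddfacdgacadaacf'
  #12 SA[12]=14  'cdgacadaacf'
  #13 SA[13]=23  'cf'
  #14 SA[14]=20  'daacf'
  #15 SA[15]=2  'daefcdcbddfacdgacadaacf'
  #16 SA[16]=7  'dcbddfacdgacadaacf'
  #17 SA[17]=10  'ddfacdgacadaacf'
  #18 SA[18]=11  'dfacdgacadaacf'
  #19 SA[19]=15  'dgacadaacf'
  #20 SA[20]=4  'efcdcbddfacdgacadaacf'
  #21 SA[21]=24  'f'
  #22 SA[22]=12  'facdgacadaacf'
  #23 SA[23]=5  'fcdcbddfacdgacadaacf'
  #24 SA[24]=16  'gacadaacf'

SA = [21, 17, 13, 22, 19, 3, 1, 9, 18, 0, 8, 6, 14, 23, 20, 2, 7, 10, 11, 15, 4, 24, 12, 5, 16]
[i] adj suffixes → lcp
  [1] 21/17 → 1 ('a')
  [2] 17/13 → 2 ('ac')
  [3] 13/22 → 2 ('ac')
  [4] 22/19 → 1 ('a')
  [5] 19/3 → 1 ('a')
  [6] 3/1 → 0 ('')
  [7] 1/9 → 2 ('bd')
  [8] 9/18 → 0 ('')
  [9] 18/0 → 1 ('c')
  [10] 0/8 → 3 ('cbd')
  [11] 8/6 → 1 ('c')
  [12] 6/14 → 2 ('cd')
  [13] 14/23 → 1 ('c')
  [14] 23/20 → 0 ('')
  [15] 20/2 → 2 ('da')
  [16] 2/7 → 1 ('d')
  [17] 7/10 → 1 ('d')
  [18] 10/11 → 1 ('d')
  [19] 11/15 → 1 ('d')
  [20] 15/4 → 0 ('')
  [21] 4/24 → 0 ('')
  [22] 24/12 → 1 ('f')
  [23] 12/5 → 1 ('f')
  [24] 5/16 → 0 ('')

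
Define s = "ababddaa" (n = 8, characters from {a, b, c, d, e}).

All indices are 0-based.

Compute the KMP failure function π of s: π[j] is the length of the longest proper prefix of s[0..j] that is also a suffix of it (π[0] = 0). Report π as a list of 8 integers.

[0, 0, 1, 2, 0, 0, 1, 1]

π[0] = 0
j=1 s[j]='b': π[1]=0 (border '')
j=2 s[j]='a': π[2]=1 (border 'a')
j=3 s[j]='b': π[3]=2 (border 'ab')
j=4 s[j]='d': k: 2→0; π[4]=0 (border '')
j=5 s[j]='d': π[5]=0 (border '')
j=6 s[j]='a': π[6]=1 (border 'a')
j=7 s[j]='a': k: 1→0; π[7]=1 (border 'a')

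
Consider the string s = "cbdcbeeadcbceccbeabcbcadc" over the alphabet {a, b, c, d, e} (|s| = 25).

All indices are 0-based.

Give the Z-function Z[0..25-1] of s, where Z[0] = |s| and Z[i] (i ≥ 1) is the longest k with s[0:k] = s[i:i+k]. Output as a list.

[25, 0, 0, 2, 0, 0, 0, 0, 0, 2, 0, 1, 0, 1, 2, 0, 0, 0, 0, 2, 0, 1, 0, 0, 1]

Z[0]=25
i=1: fresh scan; Z[1]=0
i=2: fresh scan; Z[2]=0
i=3: fresh scan; Z[3]=2 extend→box=[3,5)
i=4: min(r-i=1, Z[1]=0)=0; Z[4]=0
i=5: fresh scan; Z[5]=0
i=6: fresh scan; Z[6]=0
i=7: fresh scan; Z[7]=0
i=8: fresh scan; Z[8]=0
i=9: fresh scan; Z[9]=2 extend→box=[9,11)
i=10: min(r-i=1, Z[1]=0)=0; Z[10]=0
i=11: fresh scan; Z[11]=1 extend→box=[11,12)
i=12: fresh scan; Z[12]=0
i=13: fresh scan; Z[13]=1 extend→box=[13,14)
i=14: fresh scan; Z[14]=2 extend→box=[14,16)
i=15: min(r-i=1, Z[1]=0)=0; Z[15]=0
i=16: fresh scan; Z[16]=0
i=17: fresh scan; Z[17]=0
i=18: fresh scan; Z[18]=0
i=19: fresh scan; Z[19]=2 extend→box=[19,21)
i=20: min(r-i=1, Z[1]=0)=0; Z[20]=0
i=21: fresh scan; Z[21]=1 extend→box=[21,22)
i=22: fresh scan; Z[22]=0
i=23: fresh scan; Z[23]=0
i=24: fresh scan; Z[24]=1 extend→box=[24,25)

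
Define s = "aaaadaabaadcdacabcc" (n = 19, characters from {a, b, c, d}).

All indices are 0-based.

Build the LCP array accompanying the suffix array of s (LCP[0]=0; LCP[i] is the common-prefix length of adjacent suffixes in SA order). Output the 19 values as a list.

sorted suffixes:
  #0 SA[0]=0  'aaaadaabaadcdacabcc'
  #1 SA[1]=1  'aaadaabaadcdacabcc'
  #2 SA[2]=5  'aabaadcdacabcc'
  #3 SA[3]=2  'aadaabaadcdacabcc'
  #4 SA[4]=8  'aadcdacabcc'
  #5 SA[5]=6  'abaadcdacabcc'
  #6 SA[6]=15  'abcc'
  #7 SA[7]=13  'acabcc'
  #8 SA[8]=3  'adaabaadcdacabcc'
  #9 SA[9]=9  'adcdacabcc'
  #10 SA[10]=7  'baadcdacabcc'
  #11 SA[11]=16  'bcc'
  #12 SA[12]=18  'c'
  #13 SA[13]=14  'cabcc'
  #14 SA[14]=17  'cc'
  #15 SA[15]=11  'cdacabcc'
  #16 SA[16]=4  'daabaadcdacabcc'
  #17 SA[17]=12  'dacabcc'
  #18 SA[18]=10  'dcdacabcc'

SA = [0, 1, 5, 2, 8, 6, 15, 13, 3, 9, 7, 16, 18, 14, 17, 11, 4, 12, 10]
i: (SA[i-1],SA[i]) lcp shared
  1: (0,1) 3 'aaa'
  2: (1,5) 2 'aa'
  3: (5,2) 2 'aa'
  4: (2,8) 3 'aad'
  5: (8,6) 1 'a'
  6: (6,15) 2 'ab'
  7: (15,13) 1 'a'
  8: (13,3) 1 'a'
  9: (3,9) 2 'ad'
  10: (9,7) 0 ''
  11: (7,16) 1 'b'
  12: (16,18) 0 ''
  13: (18,14) 1 'c'
  14: (14,17) 1 'c'
  15: (17,11) 1 'c'
  16: (11,4) 0 ''
  17: (4,12) 2 'da'
  18: (12,10) 1 'd'

[0, 3, 2, 2, 3, 1, 2, 1, 1, 2, 0, 1, 0, 1, 1, 1, 0, 2, 1]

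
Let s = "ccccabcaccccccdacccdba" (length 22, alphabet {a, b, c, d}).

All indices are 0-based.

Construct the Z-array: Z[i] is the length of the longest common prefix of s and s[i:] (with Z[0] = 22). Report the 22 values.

[22, 3, 2, 1, 0, 0, 1, 0, 4, 4, 4, 3, 2, 1, 0, 0, 3, 2, 1, 0, 0, 0]

Z[0]=22
i=1: i≥r, start 0; Z[1]=3 grow→box=[1,4)
i=2: min(r-i=2, Z[1]=3)=2; Z[2]=2
i=3: min(r-i=1, Z[2]=2)=1; Z[3]=1
i=4: i≥r, start 0; Z[4]=0
i=5: i≥r, start 0; Z[5]=0
i=6: i≥r, start 0; Z[6]=1 grow→box=[6,7)
i=7: i≥r, start 0; Z[7]=0
i=8: i≥r, start 0; Z[8]=4 grow→box=[8,12)
i=9: min(r-i=3, Z[1]=3)=3; Z[9]=4 grow→box=[9,13)
i=10: min(r-i=3, Z[1]=3)=3; Z[10]=4 grow→box=[10,14)
i=11: min(r-i=3, Z[1]=3)=3; Z[11]=3
i=12: min(r-i=2, Z[2]=2)=2; Z[12]=2
i=13: min(r-i=1, Z[3]=1)=1; Z[13]=1
i=14: i≥r, start 0; Z[14]=0
i=15: i≥r, start 0; Z[15]=0
i=16: i≥r, start 0; Z[16]=3 grow→box=[16,19)
i=17: min(r-i=2, Z[1]=3)=2; Z[17]=2
i=18: min(r-i=1, Z[2]=2)=1; Z[18]=1
i=19: i≥r, start 0; Z[19]=0
i=20: i≥r, start 0; Z[20]=0
i=21: i≥r, start 0; Z[21]=0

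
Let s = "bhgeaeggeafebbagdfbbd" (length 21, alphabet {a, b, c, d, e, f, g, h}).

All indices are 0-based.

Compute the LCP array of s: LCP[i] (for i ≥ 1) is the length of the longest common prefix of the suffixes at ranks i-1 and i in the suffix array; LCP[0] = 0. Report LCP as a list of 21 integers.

rank | idx | suffix
   0 |   4 | aeggeafebbagdfbbd
   1 |   9 | afebbagdfbbd
   2 |  14 | agdfbbd
   3 |  13 | bagdfbbd
   4 |  12 | bbagdfbbd
   5 |  18 | bbd
   6 |  19 | bd
   7 |   0 | bhgeaeggeafebbagdfbbd
   8 |  20 | d
   9 |  16 | dfbbd
  10 |   3 | eaeggeafebbagdfbbd
  11 |   8 | eafebbagdfbbd
  12 |  11 | ebbagdfbbd
  13 |   5 | eggeafebbagdfbbd
  14 |  17 | fbbd
  15 |  10 | febbagdfbbd
  16 |  15 | gdfbbd
  17 |   2 | geaeggeafebbagdfbbd
  18 |   7 | geafebbagdfbbd
  19 |   6 | ggeafebbagdfbbd
  20 |   1 | hgeaeggeafebbagdfbbd

SA = [4, 9, 14, 13, 12, 18, 19, 0, 20, 16, 3, 8, 11, 5, 17, 10, 15, 2, 7, 6, 1]
i: (SA[i-1],SA[i]) lcp shared
  1: (4,9) 1 'a'
  2: (9,14) 1 'a'
  3: (14,13) 0 ''
  4: (13,12) 1 'b'
  5: (12,18) 2 'bb'
  6: (18,19) 1 'b'
  7: (19,0) 1 'b'
  8: (0,20) 0 ''
  9: (20,16) 1 'd'
  10: (16,3) 0 ''
  11: (3,8) 2 'ea'
  12: (8,11) 1 'e'
  13: (11,5) 1 'e'
  14: (5,17) 0 ''
  15: (17,10) 1 'f'
  16: (10,15) 0 ''
  17: (15,2) 1 'g'
  18: (2,7) 3 'gea'
  19: (7,6) 1 'g'
  20: (6,1) 0 ''

[0, 1, 1, 0, 1, 2, 1, 1, 0, 1, 0, 2, 1, 1, 0, 1, 0, 1, 3, 1, 0]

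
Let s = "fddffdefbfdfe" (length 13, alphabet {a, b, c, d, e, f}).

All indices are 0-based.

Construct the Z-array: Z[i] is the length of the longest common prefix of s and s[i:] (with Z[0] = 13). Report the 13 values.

[13, 0, 0, 1, 2, 0, 0, 1, 0, 2, 0, 1, 0]

Z[0]=13
i=1: i≥r, start 0; Z[1]=0
i=2: i≥r, start 0; Z[2]=0
i=3: i≥r, start 0; Z[3]=1 grow→box=[3,4)
i=4: i≥r, start 0; Z[4]=2 grow→box=[4,6)
i=5: min(r-i=1, Z[1]=0)=0; Z[5]=0
i=6: i≥r, start 0; Z[6]=0
i=7: i≥r, start 0; Z[7]=1 grow→box=[7,8)
i=8: i≥r, start 0; Z[8]=0
i=9: i≥r, start 0; Z[9]=2 grow→box=[9,11)
i=10: min(r-i=1, Z[1]=0)=0; Z[10]=0
i=11: i≥r, start 0; Z[11]=1 grow→box=[11,12)
i=12: i≥r, start 0; Z[12]=0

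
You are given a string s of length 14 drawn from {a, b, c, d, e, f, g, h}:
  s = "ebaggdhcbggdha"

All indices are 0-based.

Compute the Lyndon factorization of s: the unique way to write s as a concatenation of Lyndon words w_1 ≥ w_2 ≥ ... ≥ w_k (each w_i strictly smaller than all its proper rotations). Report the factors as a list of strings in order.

["e", "b", "aggdhcbggdh", "a"]

emit factor 1: 'e' (i=0, period=1)
emit factor 2: 'b' (i=1, period=1)
emit factor 3: 'aggdhcbggdh' (i=2, period=11)
emit factor 4: 'a' (i=13, period=1)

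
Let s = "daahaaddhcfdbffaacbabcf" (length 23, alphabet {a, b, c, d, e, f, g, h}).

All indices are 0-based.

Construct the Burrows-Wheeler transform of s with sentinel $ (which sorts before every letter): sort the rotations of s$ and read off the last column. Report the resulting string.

rank  rotation                  last
    0  $daahaaddhcfdbffaacbabcf  f
    1  aacbabcf$daahaaddhcfdbff  f
    2  aaddhcfdbffaacbabcf$daah  h
    3  aahaaddhcfdbffaacbabcf$d  d
    4  abcf$daahaaddhcfdbffaacb  b
    5  acbabcf$daahaaddhcfdbffa  a
    6  addhcfdbffaacbabcf$daaha  a
    7  ahaaddhcfdbffaacbabcf$da  a
    8  babcf$daahaaddhcfdbffaac  c
    9  bcf$daahaaddhcfdbffaacba  a
   10  bffaacbabcf$daahaaddhcfd  d
   11  cbabcf$daahaaddhcfdbffaa  a
   12  cf$daahaaddhcfdbffaacbab  b
   13  cfdbffaacbabcf$daahaaddh  h
   14  daahaaddhcfdbffaacbabcf$  $
   15  dbffaacbabcf$daahaaddhcf  f
   16  ddhcfdbffaacbabcf$daahaa  a
   17  dhcfdbffaacbabcf$daahaad  d
   18  f$daahaaddhcfdbffaacbabc  c
   19  faacbabcf$daahaaddhcfdbf  f
   20  fdbffaacbabcf$daahaaddhc  c
   21  ffaacbabcf$daahaaddhcfdb  b
   22  haaddhcfdbffaacbabcf$daa  a
   23  hcfdbffaacbabcf$daahaadd  d

ffhdbaaacadabh$fadcfcbad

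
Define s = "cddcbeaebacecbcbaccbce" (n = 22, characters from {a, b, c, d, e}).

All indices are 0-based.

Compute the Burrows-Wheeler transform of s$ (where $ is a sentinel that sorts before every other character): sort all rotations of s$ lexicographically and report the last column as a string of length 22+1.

rank  rotation                 last
    0  $cddcbeaebacecbcbaccbce  e
    1  accbce$cddcbeaebacecbcb  b
    2  acecbcbaccbce$cddcbeaeb  b
    3  aebacecbcbaccbce$cddcbe  e
    4  baccbce$cddcbeaebacecbc  c
    5  bacecbcbaccbce$cddcbeae  e
    6  bcbaccbce$cddcbeaebacec  c
    7  bce$cddcbeaebacecbcbacc  c
    8  beaebacecbcbaccbce$cddc  c
    9  cbaccbce$cddcbeaebacecb  b
   10  cbcbaccbce$cddcbeaebace  e
   11  cbce$cddcbeaebacecbcbac  c
   12  cbeaebacecbcbaccbce$cdd  d
   13  ccbce$cddcbeaebacecbcba  a
   14  cddcbeaebacecbcbaccbce$  $
   15  ce$cddcbeaebacecbcbaccb  b
   16  cecbcbaccbce$cddcbeaeba  a
   17  dcbeaebacecbcbaccbce$cd  d
   18  ddcbeaebacecbcbaccbce$c  c
   19  e$cddcbeaebacecbcbaccbc  c
   20  eaebacecbcbaccbce$cddcb  b
   21  ebacecbcbaccbce$cddcbea  a
   22  ecbcbaccbce$cddcbeaebac  c

ebbececccbecda$badccbac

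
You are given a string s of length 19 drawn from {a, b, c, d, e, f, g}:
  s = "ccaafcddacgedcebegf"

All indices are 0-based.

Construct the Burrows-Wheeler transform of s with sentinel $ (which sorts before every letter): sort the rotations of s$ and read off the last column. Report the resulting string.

rank  rotation              last
    0  $ccaafcddacgedcebegf  f
    1  aafcddacgedcebegf$cc  c
    2  acgedcebegf$ccaafcdd  d
    3  afcddacgedcebegf$cca  a
    4  begf$ccaafcddacgedce  e
    5  caafcddacgedcebegf$c  c
    6  ccaafcddacgedcebegf$  $
    7  cddacgedcebegf$ccaaf  f
    8  cebegf$ccaafcddacged  d
    9  cgedcebegf$ccaafcdda  a
   10  dacgedcebegf$ccaafcd  d
   11  dcebegf$ccaafcddacge  e
   12  ddacgedcebegf$ccaafc  c
   13  ebegf$ccaafcddacgedc  c
   14  edcebegf$ccaafcddacg  g
   15  egf$ccaafcddacgedceb  b
   16  f$ccaafcddacgedcebeg  g
   17  fcddacgedcebegf$ccaa  a
   18  gedcebegf$ccaafcddac  c
   19  gf$ccaafcddacgedcebe  e

fcdaec$fdadeccgbgace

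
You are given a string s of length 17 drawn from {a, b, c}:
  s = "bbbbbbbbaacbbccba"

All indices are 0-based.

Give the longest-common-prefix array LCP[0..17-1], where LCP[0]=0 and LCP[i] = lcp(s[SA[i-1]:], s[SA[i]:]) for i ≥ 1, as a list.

rank | idx | suffix
   0 |  16 | a
   1 |   8 | aacbbccba
   2 |   9 | acbbccba
   3 |  15 | ba
   4 |   7 | baacbbccba
   5 |   6 | bbaacbbccba
   6 |   5 | bbbaacbbccba
   7 |   4 | bbbbaacbbccba
   8 |   3 | bbbbbaacbbccba
   9 |   2 | bbbbbbaacbbccba
  10 |   1 | bbbbbbbaacbbccba
  11 |   0 | bbbbbbbbaacbbccba
  12 |  11 | bbccba
  13 |  12 | bccba
  14 |  14 | cba
  15 |  10 | cbbccba
  16 |  13 | ccba

SA = [16, 8, 9, 15, 7, 6, 5, 4, 3, 2, 1, 0, 11, 12, 14, 10, 13]
i: (SA[i-1],SA[i]) lcp shared
  1: (16,8) 1 'a'
  2: (8,9) 1 'a'
  3: (9,15) 0 ''
  4: (15,7) 2 'ba'
  5: (7,6) 1 'b'
  6: (6,5) 2 'bb'
  7: (5,4) 3 'bbb'
  8: (4,3) 4 'bbbb'
  9: (3,2) 5 'bbbbb'
  10: (2,1) 6 'bbbbbb'
  11: (1,0) 7 'bbbbbbb'
  12: (0,11) 2 'bb'
  13: (11,12) 1 'b'
  14: (12,14) 0 ''
  15: (14,10) 2 'cb'
  16: (10,13) 1 'c'

[0, 1, 1, 0, 2, 1, 2, 3, 4, 5, 6, 7, 2, 1, 0, 2, 1]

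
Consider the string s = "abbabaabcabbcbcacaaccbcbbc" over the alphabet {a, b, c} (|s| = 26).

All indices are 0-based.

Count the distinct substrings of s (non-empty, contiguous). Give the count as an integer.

sorted suffixes:
  #0 SA[0]=5  'aabcabbcbcacaaccbcbbc'
  #1 SA[1]=17  'aaccbcbbc'
  #2 SA[2]=3  'abaabcabbcbcacaaccbcbbc'
  #3 SA[3]=0  'abbabaabcabbcbcacaaccbcbbc'
  #4 SA[4]=9  'abbcbcacaaccbcbbc'
  #5 SA[5]=6  'abcabbcbcacaaccbcbbc'
  #6 SA[6]=15  'acaaccbcbbc'
  #7 SA[7]=18  'accbcbbc'
  #8 SA[8]=4  'baabcabbcbcacaaccbcbbc'
  #9 SA[9]=2  'babaabcabbcbcacaaccbcbbc'
  #10 SA[10]=1  'bbabaabcabbcbcacaaccbcbbc'
  #11 SA[11]=23  'bbc'
  #12 SA[12]=10  'bbcbcacaaccbcbbc'
  #13 SA[13]=24  'bc'
  #14 SA[14]=7  'bcabbcbcacaaccbcbbc'
  #15 SA[15]=13  'bcacaaccbcbbc'
  #16 SA[16]=21  'bcbbc'
  #17 SA[17]=11  'bcbcacaaccbcbbc'
  #18 SA[18]=25  'c'
  #19 SA[19]=16  'caaccbcbbc'
  #20 SA[20]=8  'cabbcbcacaaccbcbbc'
  #21 SA[21]=14  'cacaaccbcbbc'
  #22 SA[22]=22  'cbbc'
  #23 SA[23]=12  'cbcacaaccbcbbc'
  #24 SA[24]=20  'cbcbbc'
  #25 SA[25]=19  'ccbcbbc'

SA = [5, 17, 3, 0, 9, 6, 15, 18, 4, 2, 1, 23, 10, 24, 7, 13, 21, 11, 25, 16, 8, 14, 22, 12, 20, 19]
rank  pair      lcp
   1  s[5:],s[17:]  2  'aa'
   2  s[17:],s[3:]  1  'a'
   3  s[3:],s[0:]  2  'ab'
   4  s[0:],s[9:]  3  'abb'
   5  s[9:],s[6:]  2  'ab'
   6  s[6:],s[15:]  1  'a'
   7  s[15:],s[18:]  2  'ac'
   8  s[18:],s[4:]  0  ''
   9  s[4:],s[2:]  2  'ba'
  10  s[2:],s[1:]  1  'b'
  11  s[1:],s[23:]  2  'bb'
  12  s[23:],s[10:]  3  'bbc'
  13  s[10:],s[24:]  1  'b'
  14  s[24:],s[7:]  2  'bc'
  15  s[7:],s[13:]  3  'bca'
  16  s[13:],s[21:]  2  'bc'
  17  s[21:],s[11:]  3  'bcb'
  18  s[11:],s[25:]  0  ''
  19  s[25:],s[16:]  1  'c'
  20  s[16:],s[8:]  2  'ca'
  21  s[8:],s[14:]  2  'ca'
  22  s[14:],s[22:]  1  'c'
  23  s[22:],s[12:]  2  'cb'
  24  s[12:],s[20:]  3  'cbc'
  25  s[20:],s[19:]  1  'c'

n(n+1)/2 = 26·27/2 = 351
Σ LCP = 0 + 2 + 1 + 2 + 3 + 2 + 1 + 2 + 0 + 2 + 1 + 2 + 3 + 1 + 2 + 3 + 2 + 3 + 0 + 1 + 2 + 2 + 1 + 2 + 3 + 1 = 44
distinct = 351 − 44 = 307

307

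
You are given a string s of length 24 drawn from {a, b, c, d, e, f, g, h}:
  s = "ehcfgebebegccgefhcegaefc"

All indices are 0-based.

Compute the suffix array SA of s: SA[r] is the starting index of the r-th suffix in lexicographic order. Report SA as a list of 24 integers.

rank→(start, suffix):
  0 → (20, 'aefc')
  1 → (6, 'bebegccgefhcegaefc')
  2 → (8, 'begccgefhcegaefc')
  3 → (23, 'c')
  4 → (11, 'ccgefhcegaefc')
  5 → (17, 'cegaefc')
  6 → (2, 'cfgebebegccgefhcegaefc')
  7 → (12, 'cgefhcegaefc')
  8 → (5, 'ebebegccgefhcegaefc')
  9 → (7, 'ebegccgefhcegaefc')
  10 → (21, 'efc')
  11 → (14, 'efhcegaefc')
  12 → (18, 'egaefc')
  13 → (9, 'egccgefhcegaefc')
  14 → (0, 'ehcfgebebegccgefhcegaefc')
  15 → (22, 'fc')
  16 → (3, 'fgebebegccgefhcegaefc')
  17 → (15, 'fhcegaefc')
  18 → (19, 'gaefc')
  19 → (10, 'gccgefhcegaefc')
  20 → (4, 'gebebegccgefhcegaefc')
  21 → (13, 'gefhcegaefc')
  22 → (16, 'hcegaefc')
  23 → (1, 'hcfgebebegccgefhcegaefc')

[20, 6, 8, 23, 11, 17, 2, 12, 5, 7, 21, 14, 18, 9, 0, 22, 3, 15, 19, 10, 4, 13, 16, 1]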